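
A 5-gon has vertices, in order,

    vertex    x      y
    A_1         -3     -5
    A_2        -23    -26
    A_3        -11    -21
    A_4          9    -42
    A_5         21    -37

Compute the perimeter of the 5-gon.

|A_1A_2| = √((-20)² + (-21)²) = √841 = 29
|A_2A_3| = √((12)² + (5)²) = √169 = 13
|A_3A_4| = √((20)² + (-21)²) = √841 = 29
|A_4A_5| = √((12)² + (5)²) = √169 = 13
|A_5A_1| = √((-24)² + (32)²) = √1600 = 40
Perimeter = 29 + 13 + 29 + 13 + 40 = 124.

124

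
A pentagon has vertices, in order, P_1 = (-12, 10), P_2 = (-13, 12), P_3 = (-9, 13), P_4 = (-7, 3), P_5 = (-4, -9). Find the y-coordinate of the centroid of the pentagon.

Apply the surveyor's formula. First the cross-terms c_i = x_i·y_{i+1} − x_{i+1}·y_i:
  -14, -61, 64, 75, -148  ⇒  2A = -84, A = -42.
Then Σ (y_i + y_{i+1})·c_i = -1407, so ȳ = -1407 / (6·(-42)) = 67/12.

67/12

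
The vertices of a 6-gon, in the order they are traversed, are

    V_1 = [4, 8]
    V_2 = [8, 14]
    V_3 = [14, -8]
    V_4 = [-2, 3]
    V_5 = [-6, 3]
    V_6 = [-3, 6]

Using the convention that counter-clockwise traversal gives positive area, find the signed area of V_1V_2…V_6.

Apply the surveyor's formula: 2A = Σ (x_i·y_{i+1} − x_{i+1}·y_i), indices taken mod 6.
Σ = (-8) + (-260) + (26) + (12) + (-27) + (-48) = -305
Signed area = Σ/2 = -152.5 (negative ⇒ clockwise traversal).

-152.5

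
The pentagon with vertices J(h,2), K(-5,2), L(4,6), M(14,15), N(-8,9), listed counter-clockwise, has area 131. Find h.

-12

Write out the shoelace sum; only the two edges meeting at J involve h:
2·Area = [((-8)·2 − h·9) + (h·2 − (-5)·2)] + 184
       = -7·h + 178 = 262
⇒ h = -12.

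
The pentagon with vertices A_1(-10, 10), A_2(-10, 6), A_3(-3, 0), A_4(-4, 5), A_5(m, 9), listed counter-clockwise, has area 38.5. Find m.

-4

The doubled signed area Σ (x_i y_{i+1} − x_{i+1} y_i) is linear in m.
With m=0 it equals 97; the coefficient of m is 5 (from the two edges through A_5).
So 5·m + 97 = 2·38.5 = 77 ⇒ m = -4.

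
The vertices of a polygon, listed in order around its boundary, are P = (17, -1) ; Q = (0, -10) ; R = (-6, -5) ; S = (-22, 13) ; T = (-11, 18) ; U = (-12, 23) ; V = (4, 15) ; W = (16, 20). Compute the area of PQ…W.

748

Apply the shoelace (surveyor's) formula: 2A = Σ (x_i·y_{i+1} − x_{i+1}·y_i), indices taken mod 8.
Σ = (-170) + (-60) + (-188) + (-253) + (-37) + (-272) + (-160) + (-356) = -1496
Area = |Σ|/2 = 748.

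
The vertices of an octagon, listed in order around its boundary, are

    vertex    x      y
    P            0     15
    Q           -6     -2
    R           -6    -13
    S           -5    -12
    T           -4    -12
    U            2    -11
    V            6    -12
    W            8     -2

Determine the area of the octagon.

244.5

Σ = (90) + (66) + (7) + (12) + (68) + (42) + (84) + (120) = 489
Area = |Σ|/2 = 244.5.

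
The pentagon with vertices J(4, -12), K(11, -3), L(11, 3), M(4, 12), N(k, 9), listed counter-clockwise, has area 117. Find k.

3

The doubled signed area Σ (x_i y_{i+1} − x_{i+1} y_i) is linear in k.
With k=0 it equals 306; the coefficient of k is -24 (from the two edges through N).
So -24·k + 306 = 2·117 = 234 ⇒ k = 3.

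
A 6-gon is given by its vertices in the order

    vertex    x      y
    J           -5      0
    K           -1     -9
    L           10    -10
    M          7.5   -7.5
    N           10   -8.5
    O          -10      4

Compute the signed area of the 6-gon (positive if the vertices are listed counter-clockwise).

65.625

Apply the shoelace formula: 2A = Σ (x_i·y_{i+1} − x_{i+1}·y_i), indices taken mod 6.
Σ = (45) + (100) + (0) + (11.25) + (-45) + (20) = 131.25
Signed area = Σ/2 = 65.625 (positive ⇒ counter-clockwise traversal).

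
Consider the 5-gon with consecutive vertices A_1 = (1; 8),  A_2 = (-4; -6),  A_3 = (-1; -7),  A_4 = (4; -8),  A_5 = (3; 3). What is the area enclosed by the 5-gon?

Apply the surveyor's formula: 2A = Σ (x_i·y_{i+1} − x_{i+1}·y_i), indices taken mod 5.
Σ = (26) + (22) + (36) + (36) + (21) = 141
Area = |Σ|/2 = 70.5.

70.5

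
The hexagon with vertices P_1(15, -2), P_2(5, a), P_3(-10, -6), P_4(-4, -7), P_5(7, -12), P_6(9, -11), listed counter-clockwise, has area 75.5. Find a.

-6

The doubled signed area Σ (x_i y_{i+1} − x_{i+1} y_i) is linear in a.
With a=0 it equals 301; the coefficient of a is 25 (from the two edges through P_2).
So 25·a + 301 = 2·75.5 = 151 ⇒ a = -6.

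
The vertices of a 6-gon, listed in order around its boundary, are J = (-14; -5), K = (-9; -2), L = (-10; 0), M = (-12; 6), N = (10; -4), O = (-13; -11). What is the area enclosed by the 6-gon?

180

Apply the shoelace formula: 2A = Σ (x_i·y_{i+1} − x_{i+1}·y_i), indices taken mod 6.
Σ = (-17) + (-20) + (-60) + (-12) + (-162) + (-89) = -360
Area = |Σ|/2 = 180.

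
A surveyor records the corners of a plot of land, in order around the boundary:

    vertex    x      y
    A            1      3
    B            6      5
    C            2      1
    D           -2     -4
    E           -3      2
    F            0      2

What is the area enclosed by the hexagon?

23.5

Σ = (-13) + (-4) + (-6) + (-16) + (-6) + (-2) = -47
Area = |Σ|/2 = 23.5.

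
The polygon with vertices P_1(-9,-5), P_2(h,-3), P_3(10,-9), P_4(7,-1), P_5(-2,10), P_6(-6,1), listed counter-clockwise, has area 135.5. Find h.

1

The doubled signed area Σ (x_i y_{i+1} − x_{i+1} y_i) is linear in h.
With h=0 it equals 275; the coefficient of h is -4 (from the two edges through P_2).
So -4·h + 275 = 2·135.5 = 271 ⇒ h = 1.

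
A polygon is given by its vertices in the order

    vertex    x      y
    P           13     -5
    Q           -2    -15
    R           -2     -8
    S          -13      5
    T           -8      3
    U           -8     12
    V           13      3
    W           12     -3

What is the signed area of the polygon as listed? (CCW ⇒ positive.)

Apply Gauss's area formula: 2A = Σ (x_i·y_{i+1} − x_{i+1}·y_i), indices taken mod 8.
Σ = (-205) + (-14) + (-114) + (1) + (-72) + (-180) + (-75) + (-21) = -680
Signed area = Σ/2 = -340 (negative ⇒ clockwise traversal).

-340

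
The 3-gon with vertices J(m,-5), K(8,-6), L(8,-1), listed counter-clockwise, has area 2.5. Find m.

Write out the shoelace sum; only the two edges meeting at J involve m:
2·Area = [(8·(-5) − m·(-1)) + (m·(-6) − 8·(-5))] + 40
       = -5·m + 40 = 5
⇒ m = 7.

7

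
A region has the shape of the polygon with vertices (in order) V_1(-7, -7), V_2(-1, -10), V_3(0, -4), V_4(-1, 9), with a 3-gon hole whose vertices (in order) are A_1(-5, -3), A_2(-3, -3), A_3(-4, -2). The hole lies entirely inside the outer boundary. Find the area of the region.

Outer boundary:
Σ = (63) + (4) + (-4) + (70) = 133
Area = |Σ|/2 = 66.5.
Hole:
Cross-terms: 6, -6, 2  ⇒  Σ = 2
Area = |Σ|/2 = 1.
Net area = 66.5 − 1 = 65.5.

65.5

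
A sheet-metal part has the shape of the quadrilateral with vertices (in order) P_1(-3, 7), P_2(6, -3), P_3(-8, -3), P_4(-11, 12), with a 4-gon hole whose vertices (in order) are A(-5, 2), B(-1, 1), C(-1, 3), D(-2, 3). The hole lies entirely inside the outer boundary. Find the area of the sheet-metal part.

118

Outer boundary:
P_1→P_2: (-3)(-3) − (6)(7) = -33
P_2→P_3: (6)(-3) − (-8)(-3) = -42
P_3→P_4: (-8)(12) − (-11)(-3) = -129
P_4→P_1: (-11)(7) − (-3)(12) = -41
Σ = -245
Area = |Σ|/2 = 122.5.
Hole:
Apply the shoelace formula: 2A = Σ (x_i·y_{i+1} − x_{i+1}·y_i), indices taken mod 4.
A→B: (-5)(1) − (-1)(2) = -3
B→C: (-1)(3) − (-1)(1) = -2
C→D: (-1)(3) − (-2)(3) = 3
D→A: (-2)(2) − (-5)(3) = 11
Σ = 9
Area = |Σ|/2 = 4.5.
Net area = 122.5 − 4.5 = 118.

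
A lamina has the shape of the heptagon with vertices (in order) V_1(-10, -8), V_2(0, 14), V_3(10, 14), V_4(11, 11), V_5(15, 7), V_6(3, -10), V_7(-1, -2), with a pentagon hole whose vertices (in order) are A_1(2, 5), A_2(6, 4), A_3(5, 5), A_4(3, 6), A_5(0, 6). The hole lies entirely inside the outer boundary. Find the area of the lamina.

Outer boundary:
Σ = (-140) + (-140) + (-44) + (-88) + (-171) + (-16) + (-12) = -611
Area = |Σ|/2 = 305.5.
Hole:
Apply the shoelace formula: 2A = Σ (x_i·y_{i+1} − x_{i+1}·y_i), indices taken mod 5.
A_1→A_2: (2)(4) − (6)(5) = -22
A_2→A_3: (6)(5) − (5)(4) = 10
A_3→A_4: (5)(6) − (3)(5) = 15
A_4→A_5: (3)(6) − (0)(6) = 18
A_5→A_1: (0)(5) − (2)(6) = -12
Σ = 9
Area = |Σ|/2 = 4.5.
Net area = 305.5 − 4.5 = 301.

301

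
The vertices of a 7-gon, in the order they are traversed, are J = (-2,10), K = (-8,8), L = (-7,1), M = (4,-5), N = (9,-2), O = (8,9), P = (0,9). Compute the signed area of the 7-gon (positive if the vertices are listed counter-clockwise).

183.5

Apply Gauss's area formula: 2A = Σ (x_i·y_{i+1} − x_{i+1}·y_i), indices taken mod 7.
J→K: (-2)(8) − (-8)(10) = 64
K→L: (-8)(1) − (-7)(8) = 48
L→M: (-7)(-5) − (4)(1) = 31
M→N: (4)(-2) − (9)(-5) = 37
N→O: (9)(9) − (8)(-2) = 97
O→P: (8)(9) − (0)(9) = 72
P→J: (0)(10) − (-2)(9) = 18
Σ = 367
Signed area = Σ/2 = 183.5 (positive ⇒ counter-clockwise traversal).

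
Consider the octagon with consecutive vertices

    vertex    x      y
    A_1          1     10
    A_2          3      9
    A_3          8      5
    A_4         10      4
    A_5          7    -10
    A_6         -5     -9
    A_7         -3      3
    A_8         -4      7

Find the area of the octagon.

217.5

Apply Gauss's area formula: 2A = Σ (x_i·y_{i+1} − x_{i+1}·y_i), indices taken mod 8.
Cross-terms: -21, -57, -18, -128, -113, -42, -9, -47  ⇒  Σ = -435
Area = |Σ|/2 = 217.5.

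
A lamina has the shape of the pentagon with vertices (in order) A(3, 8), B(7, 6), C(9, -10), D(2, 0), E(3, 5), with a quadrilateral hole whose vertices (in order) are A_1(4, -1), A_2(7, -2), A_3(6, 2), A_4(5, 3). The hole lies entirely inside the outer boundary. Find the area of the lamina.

53.5

Outer boundary:
Σ = (-38) + (-124) + (20) + (10) + (9) = -123
Area = |Σ|/2 = 61.5.
Hole:
Apply the shoelace formula: 2A = Σ (x_i·y_{i+1} − x_{i+1}·y_i), indices taken mod 4.
Σ = (-1) + (26) + (8) + (-17) = 16
Area = |Σ|/2 = 8.
Net area = 61.5 − 8 = 53.5.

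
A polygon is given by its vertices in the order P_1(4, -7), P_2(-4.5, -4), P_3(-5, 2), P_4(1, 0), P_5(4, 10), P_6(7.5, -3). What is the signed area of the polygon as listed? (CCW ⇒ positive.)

Apply Gauss's area formula: 2A = Σ (x_i·y_{i+1} − x_{i+1}·y_i), indices taken mod 6.
Σ = (-47.5) + (-29) + (-2) + (10) + (-87) + (-40.5) = -196
Signed area = Σ/2 = -98 (negative ⇒ clockwise traversal).

-98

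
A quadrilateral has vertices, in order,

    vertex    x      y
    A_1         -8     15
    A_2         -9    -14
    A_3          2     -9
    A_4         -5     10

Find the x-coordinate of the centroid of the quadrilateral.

-619/126

Apply the shoelace formula. First the cross-terms c_i = x_i·y_{i+1} − x_{i+1}·y_i:
  247, 109, -25, 5  ⇒  2A = 336, A = 168.
Then Σ (x_i + x_{i+1})·c_i = -4952, so x̄ = -4952 / (6·168) = -619/126.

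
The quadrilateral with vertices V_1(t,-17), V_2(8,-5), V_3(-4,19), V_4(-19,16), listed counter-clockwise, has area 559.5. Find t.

-11

Write out the shoelace sum; only the two edges meeting at V_1 involve t:
2·Area = [((-19)·(-17) − t·16) + (t·(-5) − 8·(-17))] + 429
       = -21·t + 888 = 1119
⇒ t = -11.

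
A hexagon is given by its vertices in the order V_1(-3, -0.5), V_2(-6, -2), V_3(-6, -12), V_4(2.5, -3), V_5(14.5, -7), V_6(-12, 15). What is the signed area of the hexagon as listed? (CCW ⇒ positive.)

160.75

Apply the shoelace (surveyor's) formula: 2A = Σ (x_i·y_{i+1} − x_{i+1}·y_i), indices taken mod 6.
Σ = (3) + (60) + (48) + (26) + (133.5) + (51) = 321.5
Signed area = Σ/2 = 160.75 (positive ⇒ counter-clockwise traversal).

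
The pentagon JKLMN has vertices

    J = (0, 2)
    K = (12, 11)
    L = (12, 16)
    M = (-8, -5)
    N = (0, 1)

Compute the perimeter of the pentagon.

60

|JK| = √((12)² + (9)²) = √225 = 15
|KL| = √((0)² + (5)²) = √25 = 5
|LM| = √((-20)² + (-21)²) = √841 = 29
|MN| = √((8)² + (6)²) = √100 = 10
|NJ| = √((0)² + (1)²) = √1 = 1
Perimeter = 15 + 5 + 29 + 10 + 1 = 60.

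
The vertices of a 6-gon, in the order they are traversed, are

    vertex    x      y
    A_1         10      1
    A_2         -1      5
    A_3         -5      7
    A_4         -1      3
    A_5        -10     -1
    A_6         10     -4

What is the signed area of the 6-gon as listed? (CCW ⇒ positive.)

96

Σ = (51) + (18) + (-8) + (31) + (50) + (50) = 192
Signed area = Σ/2 = 96 (positive ⇒ counter-clockwise traversal).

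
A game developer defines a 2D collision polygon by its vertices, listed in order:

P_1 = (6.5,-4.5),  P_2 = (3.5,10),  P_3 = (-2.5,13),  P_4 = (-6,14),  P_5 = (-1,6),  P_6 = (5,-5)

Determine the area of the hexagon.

78.625

Apply the shoelace formula: 2A = Σ (x_i·y_{i+1} − x_{i+1}·y_i), indices taken mod 6.
P_1→P_2: (6.5)(10) − (3.5)(-4.5) = 80.75
P_2→P_3: (3.5)(13) − (-2.5)(10) = 70.5
P_3→P_4: (-2.5)(14) − (-6)(13) = 43
P_4→P_5: (-6)(6) − (-1)(14) = -22
P_5→P_6: (-1)(-5) − (5)(6) = -25
P_6→P_1: (5)(-4.5) − (6.5)(-5) = 10
Σ = 157.25
Area = |Σ|/2 = 78.625.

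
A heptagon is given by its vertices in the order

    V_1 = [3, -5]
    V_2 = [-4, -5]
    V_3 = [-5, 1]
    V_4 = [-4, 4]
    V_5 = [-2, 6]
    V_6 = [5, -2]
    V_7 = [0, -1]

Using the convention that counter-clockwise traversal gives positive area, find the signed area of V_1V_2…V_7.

Σ = (-35) + (-29) + (-16) + (-16) + (-26) + (-5) + (3) = -124
Signed area = Σ/2 = -62 (negative ⇒ clockwise traversal).

-62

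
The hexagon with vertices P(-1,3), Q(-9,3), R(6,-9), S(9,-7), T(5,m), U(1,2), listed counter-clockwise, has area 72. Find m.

-4

The doubled signed area Σ (x_i y_{i+1} − x_{i+1} y_i) is linear in m.
With m=0 it equals 176; the coefficient of m is 8 (from the two edges through T).
So 8·m + 176 = 2·72 = 144 ⇒ m = -4.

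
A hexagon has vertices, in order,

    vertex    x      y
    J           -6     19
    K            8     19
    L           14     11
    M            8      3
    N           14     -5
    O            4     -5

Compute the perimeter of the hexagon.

|JK| = √((14)² + (0)²) = √196 = 14
|KL| = √((6)² + (-8)²) = √100 = 10
|LM| = √((-6)² + (-8)²) = √100 = 10
|MN| = √((6)² + (-8)²) = √100 = 10
|NO| = √((-10)² + (0)²) = √100 = 10
|OJ| = √((-10)² + (24)²) = √676 = 26
Perimeter = 14 + 10 + 10 + 10 + 10 + 26 = 80.

80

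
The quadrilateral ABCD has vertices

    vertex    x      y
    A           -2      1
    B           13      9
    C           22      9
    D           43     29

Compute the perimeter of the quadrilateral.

108

|AB| = √((15)² + (8)²) = √289 = 17
|BC| = √((9)² + (0)²) = √81 = 9
|CD| = √((21)² + (20)²) = √841 = 29
|DA| = √((-45)² + (-28)²) = √2809 = 53
Perimeter = 17 + 9 + 29 + 53 = 108.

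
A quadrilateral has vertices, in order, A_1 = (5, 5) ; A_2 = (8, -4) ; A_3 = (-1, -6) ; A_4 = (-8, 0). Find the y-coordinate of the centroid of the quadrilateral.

-137/150

Apply the shoelace formula. First the cross-terms c_i = x_i·y_{i+1} − x_{i+1}·y_i:
  -60, -52, -48, -40  ⇒  2A = -200, A = -100.
Then Σ (y_i + y_{i+1})·c_i = 548, so ȳ = 548 / (6·(-100)) = -137/150.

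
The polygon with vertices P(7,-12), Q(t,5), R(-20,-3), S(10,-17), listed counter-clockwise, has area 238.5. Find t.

-3

The doubled signed area Σ (x_i y_{i+1} − x_{i+1} y_i) is linear in t.
With t=0 it equals 504; the coefficient of t is 9 (from the two edges through Q).
So 9·t + 504 = 2·238.5 = 477 ⇒ t = -3.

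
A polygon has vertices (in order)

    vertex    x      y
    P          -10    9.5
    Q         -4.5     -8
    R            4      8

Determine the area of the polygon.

118.375

Apply the shoelace formula: 2A = Σ (x_i·y_{i+1} − x_{i+1}·y_i), indices taken mod 3.
P→Q: (-10)(-8) − (-4.5)(9.5) = 122.75
Q→R: (-4.5)(8) − (4)(-8) = -4
R→P: (4)(9.5) − (-10)(8) = 118
Σ = 236.75
Area = |Σ|/2 = 118.375.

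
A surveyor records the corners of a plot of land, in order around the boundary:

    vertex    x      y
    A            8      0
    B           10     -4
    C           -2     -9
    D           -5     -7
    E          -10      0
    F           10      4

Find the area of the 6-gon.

151.5

Σ = (-32) + (-98) + (-31) + (-70) + (-40) + (-32) = -303
Area = |Σ|/2 = 151.5.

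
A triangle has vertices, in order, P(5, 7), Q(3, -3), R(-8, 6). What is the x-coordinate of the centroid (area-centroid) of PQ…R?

0

Apply Gauss's area formula. First the cross-terms c_i = x_i·y_{i+1} − x_{i+1}·y_i:
  -36, -6, -86  ⇒  2A = -128, A = -64.
Then Σ (x_i + x_{i+1})·c_i = 0, so x̄ = 0 / (6·(-64)) = 0.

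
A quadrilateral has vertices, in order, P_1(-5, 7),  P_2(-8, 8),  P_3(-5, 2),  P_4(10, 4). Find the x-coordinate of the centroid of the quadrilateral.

-1

Apply Gauss's area formula. First the cross-terms c_i = x_i·y_{i+1} − x_{i+1}·y_i:
  16, 24, -40, 90  ⇒  2A = 90, A = 45.
Then Σ (x_i + x_{i+1})·c_i = -270, so x̄ = -270 / (6·45) = -1.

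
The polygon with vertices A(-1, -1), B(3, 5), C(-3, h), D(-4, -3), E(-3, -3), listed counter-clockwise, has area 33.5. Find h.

The doubled signed area Σ (x_i y_{i+1} − x_{i+1} y_i) is linear in h.
With h=0 it equals 25; the coefficient of h is 7 (from the two edges through C).
So 7·h + 25 = 2·33.5 = 67 ⇒ h = 6.

6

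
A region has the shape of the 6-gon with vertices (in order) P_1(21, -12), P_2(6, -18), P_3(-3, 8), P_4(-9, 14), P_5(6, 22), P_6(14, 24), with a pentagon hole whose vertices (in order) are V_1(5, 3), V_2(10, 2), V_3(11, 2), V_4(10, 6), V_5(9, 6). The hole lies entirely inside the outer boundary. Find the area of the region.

Outer boundary:
Apply Gauss's area formula: 2A = Σ (x_i·y_{i+1} − x_{i+1}·y_i), indices taken mod 6.
Cross-terms: -306, -6, 30, -282, -164, -672  ⇒  Σ = -1400
Area = |Σ|/2 = 700.
Hole:
Apply the surveyor's formula: 2A = Σ (x_i·y_{i+1} − x_{i+1}·y_i), indices taken mod 5.
Σ = (-20) + (-2) + (46) + (6) + (-3) = 27
Area = |Σ|/2 = 13.5.
Net area = 700 − 13.5 = 686.5.

686.5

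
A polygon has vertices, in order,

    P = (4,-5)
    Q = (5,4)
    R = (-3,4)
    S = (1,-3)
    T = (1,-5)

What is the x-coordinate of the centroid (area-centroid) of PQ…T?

Apply Gauss's area formula. First the cross-terms c_i = x_i·y_{i+1} − x_{i+1}·y_i:
  41, 32, 5, -2, 15  ⇒  2A = 91, A = 45.5.
Then Σ (x_i + x_{i+1})·c_i = 494, so x̄ = 494 / (6·45.5) = 38/21.

38/21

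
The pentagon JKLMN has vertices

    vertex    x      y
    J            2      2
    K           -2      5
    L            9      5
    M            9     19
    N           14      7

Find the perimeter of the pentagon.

|JK| = √((-4)² + (3)²) = √25 = 5
|KL| = √((11)² + (0)²) = √121 = 11
|LM| = √((0)² + (14)²) = √196 = 14
|MN| = √((5)² + (-12)²) = √169 = 13
|NJ| = √((-12)² + (-5)²) = √169 = 13
Perimeter = 5 + 11 + 14 + 13 + 13 = 56.

56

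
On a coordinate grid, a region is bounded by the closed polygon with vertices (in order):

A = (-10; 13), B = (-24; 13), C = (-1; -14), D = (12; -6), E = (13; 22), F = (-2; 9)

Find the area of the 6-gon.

636

Apply the surveyor's formula: 2A = Σ (x_i·y_{i+1} − x_{i+1}·y_i), indices taken mod 6.
A→B: (-10)(13) − (-24)(13) = 182
B→C: (-24)(-14) − (-1)(13) = 349
C→D: (-1)(-6) − (12)(-14) = 174
D→E: (12)(22) − (13)(-6) = 342
E→F: (13)(9) − (-2)(22) = 161
F→A: (-2)(13) − (-10)(9) = 64
Σ = 1272
Area = |Σ|/2 = 636.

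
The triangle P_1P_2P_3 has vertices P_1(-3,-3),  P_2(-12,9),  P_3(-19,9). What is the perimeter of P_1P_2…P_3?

|P_1P_2| = √((-9)² + (12)²) = √225 = 15
|P_2P_3| = √((-7)² + (0)²) = √49 = 7
|P_3P_1| = √((16)² + (-12)²) = √400 = 20
Perimeter = 15 + 7 + 20 = 42.

42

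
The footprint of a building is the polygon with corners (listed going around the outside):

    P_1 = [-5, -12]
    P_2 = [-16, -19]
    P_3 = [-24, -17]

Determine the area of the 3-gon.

39

Σ = (-97) + (-184) + (203) = -78
Area = |Σ|/2 = 39.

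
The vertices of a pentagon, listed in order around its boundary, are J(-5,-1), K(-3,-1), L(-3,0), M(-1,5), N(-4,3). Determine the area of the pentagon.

10

Apply the shoelace (surveyor's) formula: 2A = Σ (x_i·y_{i+1} − x_{i+1}·y_i), indices taken mod 5.
Cross-terms: 2, -3, -15, 17, 19  ⇒  Σ = 20
Area = |Σ|/2 = 10.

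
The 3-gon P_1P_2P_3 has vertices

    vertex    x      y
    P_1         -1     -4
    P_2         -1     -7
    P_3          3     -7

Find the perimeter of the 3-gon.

12

|P_1P_2| = √((0)² + (-3)²) = √9 = 3
|P_2P_3| = √((4)² + (0)²) = √16 = 4
|P_3P_1| = √((-4)² + (3)²) = √25 = 5
Perimeter = 3 + 4 + 5 = 12.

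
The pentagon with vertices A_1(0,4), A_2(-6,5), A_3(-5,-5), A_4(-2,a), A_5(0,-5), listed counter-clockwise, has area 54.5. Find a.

The doubled signed area Σ (x_i y_{i+1} − x_{i+1} y_i) is linear in a.
With a=0 it equals 79; the coefficient of a is -5 (from the two edges through A_4).
So -5·a + 79 = 2·54.5 = 109 ⇒ a = -6.

-6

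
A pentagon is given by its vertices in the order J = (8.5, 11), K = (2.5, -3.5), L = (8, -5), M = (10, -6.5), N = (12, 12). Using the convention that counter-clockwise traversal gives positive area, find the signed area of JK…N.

Apply Gauss's area formula: 2A = Σ (x_i·y_{i+1} − x_{i+1}·y_i), indices taken mod 5.
J→K: (8.5)(-3.5) − (2.5)(11) = -57.25
K→L: (2.5)(-5) − (8)(-3.5) = 15.5
L→M: (8)(-6.5) − (10)(-5) = -2
M→N: (10)(12) − (12)(-6.5) = 198
N→J: (12)(11) − (8.5)(12) = 30
Σ = 184.25
Signed area = Σ/2 = 92.125 (positive ⇒ counter-clockwise traversal).

92.125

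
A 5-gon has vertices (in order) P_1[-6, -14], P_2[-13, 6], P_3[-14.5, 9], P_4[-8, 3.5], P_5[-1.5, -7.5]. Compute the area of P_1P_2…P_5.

92.75

P_1→P_2: (-6)(6) − (-13)(-14) = -218
P_2→P_3: (-13)(9) − (-14.5)(6) = -30
P_3→P_4: (-14.5)(3.5) − (-8)(9) = 21.25
P_4→P_5: (-8)(-7.5) − (-1.5)(3.5) = 65.25
P_5→P_1: (-1.5)(-14) − (-6)(-7.5) = -24
Σ = -185.5
Area = |Σ|/2 = 92.75.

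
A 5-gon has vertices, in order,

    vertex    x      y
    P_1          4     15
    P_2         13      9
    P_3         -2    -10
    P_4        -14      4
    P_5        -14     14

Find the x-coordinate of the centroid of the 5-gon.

Apply the surveyor's formula. First the cross-terms c_i = x_i·y_{i+1} − x_{i+1}·y_i:
  -159, -112, -148, -140, -266  ⇒  2A = -825, A = -412.5.
Then Σ (x_i + x_{i+1})·c_i = 5013, so x̄ = 5013 / (6·(-412.5)) = -557/275.

-557/275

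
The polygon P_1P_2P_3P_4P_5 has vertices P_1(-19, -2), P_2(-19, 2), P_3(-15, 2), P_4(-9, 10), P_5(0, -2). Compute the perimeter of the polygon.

52

|P_1P_2| = √((0)² + (4)²) = √16 = 4
|P_2P_3| = √((4)² + (0)²) = √16 = 4
|P_3P_4| = √((6)² + (8)²) = √100 = 10
|P_4P_5| = √((9)² + (-12)²) = √225 = 15
|P_5P_1| = √((-19)² + (0)²) = √361 = 19
Perimeter = 4 + 4 + 10 + 15 + 19 = 52.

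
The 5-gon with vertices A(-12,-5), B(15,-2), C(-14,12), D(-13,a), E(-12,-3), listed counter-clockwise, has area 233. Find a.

Write out the shoelace sum; only the two edges meeting at D involve a:
2·Area = [((-14)·a − (-13)·12) + ((-13)·(-3) − (-12)·a)] + 275
       = -2·a + 470 = 466
⇒ a = 2.

2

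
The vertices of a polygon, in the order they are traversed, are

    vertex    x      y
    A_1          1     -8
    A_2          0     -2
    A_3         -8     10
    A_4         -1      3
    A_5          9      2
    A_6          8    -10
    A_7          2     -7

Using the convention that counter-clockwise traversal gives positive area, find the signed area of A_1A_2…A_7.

-106

Apply the shoelace formula: 2A = Σ (x_i·y_{i+1} − x_{i+1}·y_i), indices taken mod 7.
Cross-terms: -2, -16, -14, -29, -106, -36, -9  ⇒  Σ = -212
Signed area = Σ/2 = -106 (negative ⇒ clockwise traversal).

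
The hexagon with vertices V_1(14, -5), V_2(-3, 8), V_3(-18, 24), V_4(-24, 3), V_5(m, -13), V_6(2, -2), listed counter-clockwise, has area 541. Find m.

The doubled signed area Σ (x_i y_{i+1} − x_{i+1} y_i) is linear in m.
With m=0 it equals 1047; the coefficient of m is -5 (from the two edges through V_5).
So -5·m + 1047 = 2·541 = 1082 ⇒ m = -7.

-7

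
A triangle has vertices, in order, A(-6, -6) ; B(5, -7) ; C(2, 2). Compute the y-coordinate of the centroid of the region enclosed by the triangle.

Apply the shoelace formula. First the cross-terms c_i = x_i·y_{i+1} − x_{i+1}·y_i:
  72, 24, 0  ⇒  2A = 96, A = 48.
Then Σ (y_i + y_{i+1})·c_i = -1056, so ȳ = -1056 / (6·48) = -11/3.

-11/3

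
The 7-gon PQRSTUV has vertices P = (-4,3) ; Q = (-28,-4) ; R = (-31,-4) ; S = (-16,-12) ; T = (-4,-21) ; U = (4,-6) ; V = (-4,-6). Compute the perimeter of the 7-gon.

|PQ| = √((-24)² + (-7)²) = √625 = 25
|QR| = √((-3)² + (0)²) = √9 = 3
|RS| = √((15)² + (-8)²) = √289 = 17
|ST| = √((12)² + (-9)²) = √225 = 15
|TU| = √((8)² + (15)²) = √289 = 17
|UV| = √((-8)² + (0)²) = √64 = 8
|VP| = √((0)² + (9)²) = √81 = 9
Perimeter = 25 + 3 + 17 + 15 + 17 + 8 + 9 = 94.

94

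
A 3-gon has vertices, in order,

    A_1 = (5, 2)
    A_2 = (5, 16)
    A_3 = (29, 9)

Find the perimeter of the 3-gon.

64

|A_1A_2| = √((0)² + (14)²) = √196 = 14
|A_2A_3| = √((24)² + (-7)²) = √625 = 25
|A_3A_1| = √((-24)² + (-7)²) = √625 = 25
Perimeter = 14 + 25 + 25 = 64.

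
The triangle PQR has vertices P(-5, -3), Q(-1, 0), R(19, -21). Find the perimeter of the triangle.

64

|PQ| = √((4)² + (3)²) = √25 = 5
|QR| = √((20)² + (-21)²) = √841 = 29
|RP| = √((-24)² + (18)²) = √900 = 30
Perimeter = 5 + 29 + 30 = 64.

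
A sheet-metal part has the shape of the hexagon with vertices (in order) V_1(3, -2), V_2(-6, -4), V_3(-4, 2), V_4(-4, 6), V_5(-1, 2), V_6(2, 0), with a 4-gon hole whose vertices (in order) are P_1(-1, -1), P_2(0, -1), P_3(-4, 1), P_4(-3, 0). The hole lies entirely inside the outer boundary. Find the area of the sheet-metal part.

Outer boundary:
Apply Gauss's area formula: 2A = Σ (x_i·y_{i+1} − x_{i+1}·y_i), indices taken mod 6.
Cross-terms: -24, -28, -16, -2, -4, -4  ⇒  Σ = -78
Area = |Σ|/2 = 39.
Hole:
Σ = (1) + (-4) + (3) + (3) = 3
Area = |Σ|/2 = 1.5.
Net area = 39 − 1.5 = 37.5.

37.5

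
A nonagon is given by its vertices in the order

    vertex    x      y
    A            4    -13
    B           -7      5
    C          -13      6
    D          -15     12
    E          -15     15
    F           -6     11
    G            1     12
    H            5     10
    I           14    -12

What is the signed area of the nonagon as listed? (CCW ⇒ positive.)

-350.5

Apply the shoelace formula: 2A = Σ (x_i·y_{i+1} − x_{i+1}·y_i), indices taken mod 9.
Σ = (-71) + (23) + (-66) + (-45) + (-75) + (-83) + (-50) + (-200) + (-134) = -701
Signed area = Σ/2 = -350.5 (negative ⇒ clockwise traversal).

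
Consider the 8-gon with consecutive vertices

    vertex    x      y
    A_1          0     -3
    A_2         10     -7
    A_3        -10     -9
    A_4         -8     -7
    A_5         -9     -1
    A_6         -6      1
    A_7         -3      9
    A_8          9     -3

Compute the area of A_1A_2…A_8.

Apply the shoelace (surveyor's) formula: 2A = Σ (x_i·y_{i+1} − x_{i+1}·y_i), indices taken mod 8.
Σ = (30) + (-160) + (-2) + (-55) + (-15) + (-51) + (-72) + (-27) = -352
Area = |Σ|/2 = 176.

176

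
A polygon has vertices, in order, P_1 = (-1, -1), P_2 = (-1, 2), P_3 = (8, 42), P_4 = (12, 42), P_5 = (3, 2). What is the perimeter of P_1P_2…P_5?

|P_1P_2| = √((0)² + (3)²) = √9 = 3
|P_2P_3| = √((9)² + (40)²) = √1681 = 41
|P_3P_4| = √((4)² + (0)²) = √16 = 4
|P_4P_5| = √((-9)² + (-40)²) = √1681 = 41
|P_5P_1| = √((-4)² + (-3)²) = √25 = 5
Perimeter = 3 + 41 + 4 + 41 + 5 = 94.

94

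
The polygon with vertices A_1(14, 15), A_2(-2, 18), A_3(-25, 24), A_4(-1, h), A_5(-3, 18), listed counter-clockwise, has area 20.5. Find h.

Write out the shoelace sum; only the two edges meeting at A_4 involve h:
2·Area = [((-25)·h − (-1)·24) + ((-1)·18 − (-3)·h)] + 387
       = -22·h + 393 = 41
⇒ h = 16.

16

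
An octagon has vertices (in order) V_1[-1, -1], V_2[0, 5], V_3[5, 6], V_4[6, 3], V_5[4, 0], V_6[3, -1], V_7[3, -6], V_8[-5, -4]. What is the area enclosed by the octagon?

V_1→V_2: (-1)(5) − (0)(-1) = -5
V_2→V_3: (0)(6) − (5)(5) = -25
V_3→V_4: (5)(3) − (6)(6) = -21
V_4→V_5: (6)(0) − (4)(3) = -12
V_5→V_6: (4)(-1) − (3)(0) = -4
V_6→V_7: (3)(-6) − (3)(-1) = -15
V_7→V_8: (3)(-4) − (-5)(-6) = -42
V_8→V_1: (-5)(-1) − (-1)(-4) = 1
Σ = -123
Area = |Σ|/2 = 61.5.

61.5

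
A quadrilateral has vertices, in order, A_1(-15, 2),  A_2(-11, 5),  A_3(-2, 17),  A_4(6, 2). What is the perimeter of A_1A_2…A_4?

|A_1A_2| = √((4)² + (3)²) = √25 = 5
|A_2A_3| = √((9)² + (12)²) = √225 = 15
|A_3A_4| = √((8)² + (-15)²) = √289 = 17
|A_4A_1| = √((-21)² + (0)²) = √441 = 21
Perimeter = 5 + 15 + 17 + 21 = 58.

58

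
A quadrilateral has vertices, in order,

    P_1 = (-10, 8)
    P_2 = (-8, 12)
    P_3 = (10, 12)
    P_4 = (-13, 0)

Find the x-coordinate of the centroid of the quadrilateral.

-125/33

Apply the shoelace (surveyor's) formula. First the cross-terms c_i = x_i·y_{i+1} − x_{i+1}·y_i:
  -56, -216, 156, -104  ⇒  2A = -220, A = -110.
Then Σ (x_i + x_{i+1})·c_i = 2500, so x̄ = 2500 / (6·(-110)) = -125/33.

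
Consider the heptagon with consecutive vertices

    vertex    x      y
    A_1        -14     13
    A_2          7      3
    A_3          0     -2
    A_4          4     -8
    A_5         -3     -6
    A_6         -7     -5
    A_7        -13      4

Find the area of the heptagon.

210

Apply the shoelace (surveyor's) formula: 2A = Σ (x_i·y_{i+1} − x_{i+1}·y_i), indices taken mod 7.
Cross-terms: -133, -14, 8, -48, -27, -93, -113  ⇒  Σ = -420
Area = |Σ|/2 = 210.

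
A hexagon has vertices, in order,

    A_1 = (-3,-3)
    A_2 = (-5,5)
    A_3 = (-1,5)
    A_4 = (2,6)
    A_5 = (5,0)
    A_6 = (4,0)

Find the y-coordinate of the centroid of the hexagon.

Apply the surveyor's formula. First the cross-terms c_i = x_i·y_{i+1} − x_{i+1}·y_i:
  -30, -20, -16, -30, 0, -12  ⇒  2A = -108, A = -54.
Then Σ (y_i + y_{i+1})·c_i = -580, so ȳ = -580 / (6·(-54)) = 145/81.

145/81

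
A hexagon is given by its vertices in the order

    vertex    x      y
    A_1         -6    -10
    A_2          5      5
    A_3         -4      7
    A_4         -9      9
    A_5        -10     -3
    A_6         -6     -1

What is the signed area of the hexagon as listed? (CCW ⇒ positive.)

Σ = (20) + (55) + (27) + (117) + (-8) + (54) = 265
Signed area = Σ/2 = 132.5 (positive ⇒ counter-clockwise traversal).

132.5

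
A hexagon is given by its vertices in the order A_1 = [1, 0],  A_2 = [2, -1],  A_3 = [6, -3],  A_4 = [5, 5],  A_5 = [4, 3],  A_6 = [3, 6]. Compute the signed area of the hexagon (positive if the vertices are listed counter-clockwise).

24

Σ = (-1) + (0) + (45) + (-5) + (15) + (-6) = 48
Signed area = Σ/2 = 24 (positive ⇒ counter-clockwise traversal).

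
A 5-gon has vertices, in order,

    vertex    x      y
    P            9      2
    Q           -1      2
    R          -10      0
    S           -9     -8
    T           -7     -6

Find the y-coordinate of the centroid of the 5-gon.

Apply the shoelace formula. First the cross-terms c_i = x_i·y_{i+1} − x_{i+1}·y_i:
  20, 20, 80, -2, 40  ⇒  2A = 158, A = 79.
Then Σ (y_i + y_{i+1})·c_i = -652, so ȳ = -652 / (6·79) = -326/237.

-326/237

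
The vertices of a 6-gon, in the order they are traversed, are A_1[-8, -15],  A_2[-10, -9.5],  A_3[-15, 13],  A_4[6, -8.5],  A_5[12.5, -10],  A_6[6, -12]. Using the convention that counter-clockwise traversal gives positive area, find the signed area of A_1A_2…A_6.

-263.375

Apply the shoelace (surveyor's) formula: 2A = Σ (x_i·y_{i+1} − x_{i+1}·y_i), indices taken mod 6.
Cross-terms: -74, -272.5, 49.5, 46.25, -90, -186  ⇒  Σ = -526.75
Signed area = Σ/2 = -263.375 (negative ⇒ clockwise traversal).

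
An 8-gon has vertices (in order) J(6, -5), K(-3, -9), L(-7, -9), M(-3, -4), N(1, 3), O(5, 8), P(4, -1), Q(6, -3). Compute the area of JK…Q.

85.5

Apply the shoelace formula: 2A = Σ (x_i·y_{i+1} − x_{i+1}·y_i), indices taken mod 8.
Σ = (-69) + (-36) + (1) + (-5) + (-7) + (-37) + (-6) + (-12) = -171
Area = |Σ|/2 = 85.5.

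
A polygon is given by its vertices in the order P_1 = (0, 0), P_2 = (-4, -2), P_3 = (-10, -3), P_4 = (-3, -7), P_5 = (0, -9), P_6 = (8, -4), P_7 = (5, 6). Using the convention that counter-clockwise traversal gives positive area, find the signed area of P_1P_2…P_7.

110

Σ = (0) + (-8) + (61) + (27) + (72) + (68) + (0) = 220
Signed area = Σ/2 = 110 (positive ⇒ counter-clockwise traversal).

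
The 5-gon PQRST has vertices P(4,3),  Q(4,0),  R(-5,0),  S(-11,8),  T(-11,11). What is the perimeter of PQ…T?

|PQ| = √((0)² + (-3)²) = √9 = 3
|QR| = √((-9)² + (0)²) = √81 = 9
|RS| = √((-6)² + (8)²) = √100 = 10
|ST| = √((0)² + (3)²) = √9 = 3
|TP| = √((15)² + (-8)²) = √289 = 17
Perimeter = 3 + 9 + 10 + 3 + 17 = 42.

42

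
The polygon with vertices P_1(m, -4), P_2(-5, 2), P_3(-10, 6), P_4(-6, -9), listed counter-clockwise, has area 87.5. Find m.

5

Write out the shoelace sum; only the two edges meeting at P_1 involve m:
2·Area = [((-6)·(-4) − m·(-9)) + (m·2 − (-5)·(-4))] + 116
       = 11·m + 120 = 175
⇒ m = 5.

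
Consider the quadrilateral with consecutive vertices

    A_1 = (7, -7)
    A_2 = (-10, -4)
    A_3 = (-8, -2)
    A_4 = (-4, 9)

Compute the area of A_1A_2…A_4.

Cross-terms: -98, -12, -80, -35  ⇒  Σ = -225
Area = |Σ|/2 = 112.5.

112.5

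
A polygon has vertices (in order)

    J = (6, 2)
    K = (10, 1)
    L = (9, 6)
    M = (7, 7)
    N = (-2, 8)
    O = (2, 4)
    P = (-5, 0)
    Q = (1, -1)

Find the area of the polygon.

68.5

Apply the shoelace (surveyor's) formula: 2A = Σ (x_i·y_{i+1} − x_{i+1}·y_i), indices taken mod 8.
J→K: (6)(1) − (10)(2) = -14
K→L: (10)(6) − (9)(1) = 51
L→M: (9)(7) − (7)(6) = 21
M→N: (7)(8) − (-2)(7) = 70
N→O: (-2)(4) − (2)(8) = -24
O→P: (2)(0) − (-5)(4) = 20
P→Q: (-5)(-1) − (1)(0) = 5
Q→J: (1)(2) − (6)(-1) = 8
Σ = 137
Area = |Σ|/2 = 68.5.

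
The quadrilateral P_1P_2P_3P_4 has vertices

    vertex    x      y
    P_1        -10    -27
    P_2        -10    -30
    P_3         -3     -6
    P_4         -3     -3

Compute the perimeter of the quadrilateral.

|P_1P_2| = √((0)² + (-3)²) = √9 = 3
|P_2P_3| = √((7)² + (24)²) = √625 = 25
|P_3P_4| = √((0)² + (3)²) = √9 = 3
|P_4P_1| = √((-7)² + (-24)²) = √625 = 25
Perimeter = 3 + 25 + 3 + 25 = 56.

56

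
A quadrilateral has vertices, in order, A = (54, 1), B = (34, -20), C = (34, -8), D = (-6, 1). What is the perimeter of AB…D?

|AB| = √((-20)² + (-21)²) = √841 = 29
|BC| = √((0)² + (12)²) = √144 = 12
|CD| = √((-40)² + (9)²) = √1681 = 41
|DA| = √((60)² + (0)²) = √3600 = 60
Perimeter = 29 + 12 + 41 + 60 = 142.

142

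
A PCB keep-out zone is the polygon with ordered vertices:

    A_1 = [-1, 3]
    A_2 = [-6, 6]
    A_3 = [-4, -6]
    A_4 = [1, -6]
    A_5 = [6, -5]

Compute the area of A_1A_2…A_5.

Σ = (12) + (60) + (30) + (31) + (13) = 146
Area = |Σ|/2 = 73.

73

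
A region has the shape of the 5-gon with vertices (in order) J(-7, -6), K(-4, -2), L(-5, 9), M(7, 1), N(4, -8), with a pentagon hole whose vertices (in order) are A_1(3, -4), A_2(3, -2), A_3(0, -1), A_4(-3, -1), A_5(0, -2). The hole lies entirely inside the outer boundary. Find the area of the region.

126

Outer boundary:
J→K: (-7)(-2) − (-4)(-6) = -10
K→L: (-4)(9) − (-5)(-2) = -46
L→M: (-5)(1) − (7)(9) = -68
M→N: (7)(-8) − (4)(1) = -60
N→J: (4)(-6) − (-7)(-8) = -80
Σ = -264
Area = |Σ|/2 = 132.
Hole:
Apply the shoelace (surveyor's) formula: 2A = Σ (x_i·y_{i+1} − x_{i+1}·y_i), indices taken mod 5.
A_1→A_2: (3)(-2) − (3)(-4) = 6
A_2→A_3: (3)(-1) − (0)(-2) = -3
A_3→A_4: (0)(-1) − (-3)(-1) = -3
A_4→A_5: (-3)(-2) − (0)(-1) = 6
A_5→A_1: (0)(-4) − (3)(-2) = 6
Σ = 12
Area = |Σ|/2 = 6.
Net area = 132 − 6 = 126.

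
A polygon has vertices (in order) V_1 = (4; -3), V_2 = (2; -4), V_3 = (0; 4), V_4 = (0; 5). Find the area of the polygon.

Apply Gauss's area formula: 2A = Σ (x_i·y_{i+1} − x_{i+1}·y_i), indices taken mod 4.
V_1→V_2: (4)(-4) − (2)(-3) = -10
V_2→V_3: (2)(4) − (0)(-4) = 8
V_3→V_4: (0)(5) − (0)(4) = 0
V_4→V_1: (0)(-3) − (4)(5) = -20
Σ = -22
Area = |Σ|/2 = 11.

11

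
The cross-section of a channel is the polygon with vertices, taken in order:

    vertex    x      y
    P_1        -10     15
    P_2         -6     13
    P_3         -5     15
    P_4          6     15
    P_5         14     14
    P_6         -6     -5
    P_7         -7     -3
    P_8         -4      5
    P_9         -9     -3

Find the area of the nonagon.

257

Cross-terms: -40, -25, -165, -126, 14, -17, -47, 57, -165  ⇒  Σ = -514
Area = |Σ|/2 = 257.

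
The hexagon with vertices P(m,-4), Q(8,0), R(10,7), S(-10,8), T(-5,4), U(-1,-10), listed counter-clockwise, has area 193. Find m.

Write out the shoelace sum; only the two edges meeting at P involve m:
2·Area = [((-1)·(-4) − m·(-10)) + (m·0 − 8·(-4))] + 260
       = 10·m + 296 = 386
⇒ m = 9.

9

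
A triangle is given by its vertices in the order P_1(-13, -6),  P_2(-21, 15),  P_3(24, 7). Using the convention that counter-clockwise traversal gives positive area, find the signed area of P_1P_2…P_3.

-440.5

Σ = (-321) + (-507) + (-53) = -881
Signed area = Σ/2 = -440.5 (negative ⇒ clockwise traversal).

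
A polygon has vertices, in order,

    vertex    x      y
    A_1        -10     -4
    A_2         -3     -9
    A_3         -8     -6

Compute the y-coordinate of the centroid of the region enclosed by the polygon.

Apply the shoelace formula. First the cross-terms c_i = x_i·y_{i+1} − x_{i+1}·y_i:
  78, -54, -28  ⇒  2A = -4, A = -2.
Then Σ (y_i + y_{i+1})·c_i = 76, so ȳ = 76 / (6·(-2)) = -19/3.

-19/3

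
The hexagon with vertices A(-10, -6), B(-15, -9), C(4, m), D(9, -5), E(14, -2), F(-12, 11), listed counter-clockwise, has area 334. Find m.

-12

The doubled signed area Σ (x_i y_{i+1} − x_{i+1} y_i) is linear in m.
With m=0 it equals 380; the coefficient of m is -24 (from the two edges through C).
So -24·m + 380 = 2·334 = 668 ⇒ m = -12.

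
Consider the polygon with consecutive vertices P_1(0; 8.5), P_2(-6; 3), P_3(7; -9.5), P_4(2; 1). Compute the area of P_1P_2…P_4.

Apply Gauss's area formula: 2A = Σ (x_i·y_{i+1} − x_{i+1}·y_i), indices taken mod 4.
Σ = (51) + (36) + (26) + (17) = 130
Area = |Σ|/2 = 65.

65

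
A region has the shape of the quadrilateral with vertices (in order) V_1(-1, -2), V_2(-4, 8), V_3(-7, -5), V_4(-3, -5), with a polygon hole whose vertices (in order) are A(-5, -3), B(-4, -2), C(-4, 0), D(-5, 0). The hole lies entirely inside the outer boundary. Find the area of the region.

Outer boundary:
Σ = (-16) + (76) + (20) + (1) = 81
Area = |Σ|/2 = 40.5.
Hole:
Cross-terms: -2, -8, 0, 15  ⇒  Σ = 5
Area = |Σ|/2 = 2.5.
Net area = 40.5 − 2.5 = 38.

38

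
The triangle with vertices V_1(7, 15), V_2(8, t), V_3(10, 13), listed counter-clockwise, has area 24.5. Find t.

-2

The doubled signed area Σ (x_i y_{i+1} − x_{i+1} y_i) is linear in t.
With t=0 it equals 43; the coefficient of t is -3 (from the two edges through V_2).
So -3·t + 43 = 2·24.5 = 49 ⇒ t = -2.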